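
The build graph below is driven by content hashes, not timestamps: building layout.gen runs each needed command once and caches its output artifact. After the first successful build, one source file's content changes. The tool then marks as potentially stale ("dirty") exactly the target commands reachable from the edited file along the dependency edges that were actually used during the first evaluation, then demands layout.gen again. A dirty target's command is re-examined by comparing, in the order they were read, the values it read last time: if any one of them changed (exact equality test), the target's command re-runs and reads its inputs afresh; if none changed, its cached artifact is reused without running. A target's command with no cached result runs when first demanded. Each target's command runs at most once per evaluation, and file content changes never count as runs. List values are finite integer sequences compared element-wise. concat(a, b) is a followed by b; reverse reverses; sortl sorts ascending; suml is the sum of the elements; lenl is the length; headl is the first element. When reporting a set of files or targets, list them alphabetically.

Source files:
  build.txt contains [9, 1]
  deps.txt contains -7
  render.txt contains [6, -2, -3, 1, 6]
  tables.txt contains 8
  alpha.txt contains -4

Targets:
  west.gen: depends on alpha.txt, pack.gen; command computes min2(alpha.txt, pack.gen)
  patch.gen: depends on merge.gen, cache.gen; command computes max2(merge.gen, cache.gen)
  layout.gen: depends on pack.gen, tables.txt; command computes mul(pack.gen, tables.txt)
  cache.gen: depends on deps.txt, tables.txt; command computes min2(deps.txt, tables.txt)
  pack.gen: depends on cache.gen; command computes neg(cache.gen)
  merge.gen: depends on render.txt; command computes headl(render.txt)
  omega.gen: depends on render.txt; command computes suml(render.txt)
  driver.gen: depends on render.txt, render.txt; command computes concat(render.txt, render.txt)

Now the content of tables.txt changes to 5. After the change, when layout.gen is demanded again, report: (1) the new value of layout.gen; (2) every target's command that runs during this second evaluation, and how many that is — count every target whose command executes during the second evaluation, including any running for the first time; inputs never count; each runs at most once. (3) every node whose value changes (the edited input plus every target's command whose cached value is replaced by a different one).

layout.gen now evaluates to 35.
Run set: cache.gen, layout.gen (2 run).
Changed values: layout.gen, tables.txt.
The important point: at pack.gen every value read last time is unchanged, so the dirty flag clears without a run.

Initial pass — values computed on the first demand:
  cache.gen = min2(-7, 8) = -7
  pack.gen = neg(-7) = 7
  layout.gen = mul(7, 8) = 56

Second demand — change propagation:
  cache.gen: re-runs because tables.txt 8->5; new result -7 (unchanged).
  pack.gen: re-examined; everything it read last time is the same (cache.gen unchanged) — cache 7 kept, no run.
  layout.gen: re-runs because tables.txt 8->5; new result 35.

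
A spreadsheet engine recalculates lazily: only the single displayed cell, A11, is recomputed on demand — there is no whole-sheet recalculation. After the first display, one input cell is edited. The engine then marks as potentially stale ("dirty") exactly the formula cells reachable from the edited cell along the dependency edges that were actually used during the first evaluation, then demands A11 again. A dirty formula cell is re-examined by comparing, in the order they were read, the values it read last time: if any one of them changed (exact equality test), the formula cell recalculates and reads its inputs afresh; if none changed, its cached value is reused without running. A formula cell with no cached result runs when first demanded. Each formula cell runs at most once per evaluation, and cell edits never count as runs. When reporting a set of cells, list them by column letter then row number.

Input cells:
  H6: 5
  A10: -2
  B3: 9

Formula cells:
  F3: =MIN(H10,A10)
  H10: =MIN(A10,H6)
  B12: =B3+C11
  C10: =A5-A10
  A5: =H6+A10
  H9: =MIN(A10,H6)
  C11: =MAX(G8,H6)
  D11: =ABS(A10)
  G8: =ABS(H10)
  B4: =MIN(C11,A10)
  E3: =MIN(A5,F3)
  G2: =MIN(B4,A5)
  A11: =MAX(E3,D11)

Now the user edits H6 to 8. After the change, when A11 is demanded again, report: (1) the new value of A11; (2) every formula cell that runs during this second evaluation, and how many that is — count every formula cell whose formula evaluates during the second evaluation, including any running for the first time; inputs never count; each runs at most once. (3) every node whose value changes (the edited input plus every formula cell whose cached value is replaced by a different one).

New value of A11: 2.
Formula cells that run: A5, E3, H10 — 3 in total.
Values that change: A5, H6.
Key observation: the cutoff stops propagation at F3 — its inputs' values are unchanged, so it reuses its cache.

First evaluation (everything demanded from the output):
  A5 = 5 + -2 = 3
  D11 = ABS(-2) = 2
  H10 = MIN(-2, 5) = -2
  F3 = MIN(-2, -2) = -2
  E3 = MIN(3, -2) = -2
  A11 = MAX(-2, 2) = 2

Propagation after the edit:
  A5: runs — H6 5->8; result 6.
  H10: runs — H6 5->8; result -2 (same value as before).
  F3: checked — values it read are unchanged (H10 unchanged, A10 unchanged); reused cached -2 without running.
  E3: runs — A5 3->6; result -2 (same value as before).
  A11: checked — values it read are unchanged (E3 unchanged, D11 unchanged); reused cached 2 without running.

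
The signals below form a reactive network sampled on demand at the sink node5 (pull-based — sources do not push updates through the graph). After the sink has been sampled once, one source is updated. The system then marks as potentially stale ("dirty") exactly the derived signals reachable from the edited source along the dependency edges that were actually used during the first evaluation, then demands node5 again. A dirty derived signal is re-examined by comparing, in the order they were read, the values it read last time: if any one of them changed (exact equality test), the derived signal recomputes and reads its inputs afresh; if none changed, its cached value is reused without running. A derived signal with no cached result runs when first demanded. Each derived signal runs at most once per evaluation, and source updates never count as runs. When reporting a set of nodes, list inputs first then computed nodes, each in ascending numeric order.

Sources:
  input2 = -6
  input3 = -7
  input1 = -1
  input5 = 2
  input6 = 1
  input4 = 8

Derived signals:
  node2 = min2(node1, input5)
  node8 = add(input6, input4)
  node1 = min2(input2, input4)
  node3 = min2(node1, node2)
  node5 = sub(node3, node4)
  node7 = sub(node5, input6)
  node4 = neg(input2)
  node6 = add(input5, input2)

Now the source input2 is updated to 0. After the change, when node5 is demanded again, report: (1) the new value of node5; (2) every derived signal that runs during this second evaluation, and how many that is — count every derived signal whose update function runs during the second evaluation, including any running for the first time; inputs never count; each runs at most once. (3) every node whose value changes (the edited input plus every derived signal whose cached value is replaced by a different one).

node5 now evaluates to 0.
Run set: node1, node2, node3, node4, node5 (5 run).
Changed values: input2, node1, node2, node3, node4, node5.

Initial pass — values computed on the first demand:
  node1 = min2(-6, 8) = -6
  node2 = min2(-6, 2) = -6
  node3 = min2(-6, -6) = -6
  node4 = neg(-6) = 6
  node5 = sub(-6, 6) = -12

Second demand — change propagation:
  node1: re-runs because input2 -6->0; new result 0.
  node2: re-runs because node1 -6->0; new result 0.
  node3: re-runs because node1 -6->0; node2 -6->0; new result 0.
  node4: re-runs because input2 -6->0; new result 0.
  node5: re-runs because node3 -6->0; node4 6->0; new result 0.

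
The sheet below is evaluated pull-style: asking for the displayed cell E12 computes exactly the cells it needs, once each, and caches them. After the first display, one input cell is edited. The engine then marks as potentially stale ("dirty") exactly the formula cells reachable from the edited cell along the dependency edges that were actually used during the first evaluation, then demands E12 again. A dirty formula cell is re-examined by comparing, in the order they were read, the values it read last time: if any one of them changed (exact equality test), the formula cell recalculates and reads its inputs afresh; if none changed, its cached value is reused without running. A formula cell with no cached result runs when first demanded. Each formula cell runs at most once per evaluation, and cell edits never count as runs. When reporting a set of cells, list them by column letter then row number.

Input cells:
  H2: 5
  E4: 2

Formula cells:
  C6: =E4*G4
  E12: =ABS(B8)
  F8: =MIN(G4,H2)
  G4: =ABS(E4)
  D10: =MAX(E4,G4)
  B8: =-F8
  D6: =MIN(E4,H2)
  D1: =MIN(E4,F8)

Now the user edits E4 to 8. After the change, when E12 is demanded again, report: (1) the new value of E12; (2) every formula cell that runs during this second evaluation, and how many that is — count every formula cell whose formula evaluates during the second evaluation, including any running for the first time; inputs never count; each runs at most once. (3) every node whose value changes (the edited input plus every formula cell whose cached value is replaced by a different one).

Demanding E12 again yields 5.
4 formula cells run: B8, E12, F8, G4.
The nodes whose values change: B8, E4, E12, F8, G4.

First demand of the output computes:
  G4 = ABS(2) = 2
  F8 = MIN(2, 5) = 2
  B8 = -(2) = -2
  E12 = ABS(-2) = 2

After the edit, cleaning proceeds:
  G4: a read changed (E4 2->8) — executes, giving 8.
  F8: a read changed (G4 2->8) — executes, giving 5.
  B8: a read changed (F8 2->5) — executes, giving -5.
  E12: a read changed (B8 -2->-5) — executes, giving 5.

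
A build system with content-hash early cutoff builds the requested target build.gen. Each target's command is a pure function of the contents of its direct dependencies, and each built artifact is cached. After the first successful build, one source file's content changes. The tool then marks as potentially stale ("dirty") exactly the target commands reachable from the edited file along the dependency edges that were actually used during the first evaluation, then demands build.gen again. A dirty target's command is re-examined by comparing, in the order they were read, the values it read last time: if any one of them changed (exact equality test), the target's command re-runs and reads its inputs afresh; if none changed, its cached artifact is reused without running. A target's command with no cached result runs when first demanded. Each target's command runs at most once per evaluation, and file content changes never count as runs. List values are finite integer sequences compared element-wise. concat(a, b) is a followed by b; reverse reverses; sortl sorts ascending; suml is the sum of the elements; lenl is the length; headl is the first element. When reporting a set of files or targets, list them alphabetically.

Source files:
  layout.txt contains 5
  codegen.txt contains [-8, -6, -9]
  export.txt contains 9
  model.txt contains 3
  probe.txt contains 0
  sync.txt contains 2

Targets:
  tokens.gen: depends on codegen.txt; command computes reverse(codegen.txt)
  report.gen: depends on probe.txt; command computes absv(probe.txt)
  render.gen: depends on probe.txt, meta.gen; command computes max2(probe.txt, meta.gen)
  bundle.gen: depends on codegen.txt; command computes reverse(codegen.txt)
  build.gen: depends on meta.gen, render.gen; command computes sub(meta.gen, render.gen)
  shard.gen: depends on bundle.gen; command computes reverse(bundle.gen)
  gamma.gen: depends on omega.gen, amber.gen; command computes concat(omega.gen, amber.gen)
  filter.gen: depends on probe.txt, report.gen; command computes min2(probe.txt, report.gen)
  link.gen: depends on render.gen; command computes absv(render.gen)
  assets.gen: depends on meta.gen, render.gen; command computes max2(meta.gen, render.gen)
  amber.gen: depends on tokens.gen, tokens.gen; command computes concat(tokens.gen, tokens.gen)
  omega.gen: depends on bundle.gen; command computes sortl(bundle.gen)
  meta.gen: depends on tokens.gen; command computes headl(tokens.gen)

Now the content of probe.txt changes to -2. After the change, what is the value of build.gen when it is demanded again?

First evaluation (everything demanded from the output):
  tokens.gen = reverse([-8, -6, -9]) = [-9, -6, -8]
  meta.gen = headl([-9, -6, -8]) = -9
  render.gen = max2(0, -9) = 0
  build.gen = sub(-9, 0) = -9

Propagation after the edit:
  render.gen: runs — probe.txt 0->-2; result -2.
  build.gen: runs — render.gen 0->-2; result -7.

New value of build.gen: -7.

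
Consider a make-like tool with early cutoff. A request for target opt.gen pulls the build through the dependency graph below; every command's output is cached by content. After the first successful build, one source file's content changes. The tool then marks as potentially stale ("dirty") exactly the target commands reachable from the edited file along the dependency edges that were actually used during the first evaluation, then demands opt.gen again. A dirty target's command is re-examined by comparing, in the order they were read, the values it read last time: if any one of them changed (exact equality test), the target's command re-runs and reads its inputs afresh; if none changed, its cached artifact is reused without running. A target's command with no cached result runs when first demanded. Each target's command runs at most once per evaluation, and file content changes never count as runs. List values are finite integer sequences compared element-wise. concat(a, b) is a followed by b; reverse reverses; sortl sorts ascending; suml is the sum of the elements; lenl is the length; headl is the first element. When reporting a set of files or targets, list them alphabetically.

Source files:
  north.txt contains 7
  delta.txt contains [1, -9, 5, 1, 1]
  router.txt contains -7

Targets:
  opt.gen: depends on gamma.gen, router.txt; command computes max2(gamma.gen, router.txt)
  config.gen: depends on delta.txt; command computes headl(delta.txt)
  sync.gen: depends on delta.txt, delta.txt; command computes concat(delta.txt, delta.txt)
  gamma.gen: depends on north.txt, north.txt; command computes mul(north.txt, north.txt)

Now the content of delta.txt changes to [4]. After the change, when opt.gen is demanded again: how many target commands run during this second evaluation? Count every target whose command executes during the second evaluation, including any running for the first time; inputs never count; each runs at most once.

First demand of the output computes:
  gamma.gen = mul(7, 7) = 49
  opt.gen = max2(49, -7) = 49

After the edit, cleaning proceeds:
  delta.txt only reaches undemanded nodes; the second demand re-runs nothing.

Note the shortcut — delta.txt feeds only undemanded nodes, so no recomputation happens.

0 target commands run: none.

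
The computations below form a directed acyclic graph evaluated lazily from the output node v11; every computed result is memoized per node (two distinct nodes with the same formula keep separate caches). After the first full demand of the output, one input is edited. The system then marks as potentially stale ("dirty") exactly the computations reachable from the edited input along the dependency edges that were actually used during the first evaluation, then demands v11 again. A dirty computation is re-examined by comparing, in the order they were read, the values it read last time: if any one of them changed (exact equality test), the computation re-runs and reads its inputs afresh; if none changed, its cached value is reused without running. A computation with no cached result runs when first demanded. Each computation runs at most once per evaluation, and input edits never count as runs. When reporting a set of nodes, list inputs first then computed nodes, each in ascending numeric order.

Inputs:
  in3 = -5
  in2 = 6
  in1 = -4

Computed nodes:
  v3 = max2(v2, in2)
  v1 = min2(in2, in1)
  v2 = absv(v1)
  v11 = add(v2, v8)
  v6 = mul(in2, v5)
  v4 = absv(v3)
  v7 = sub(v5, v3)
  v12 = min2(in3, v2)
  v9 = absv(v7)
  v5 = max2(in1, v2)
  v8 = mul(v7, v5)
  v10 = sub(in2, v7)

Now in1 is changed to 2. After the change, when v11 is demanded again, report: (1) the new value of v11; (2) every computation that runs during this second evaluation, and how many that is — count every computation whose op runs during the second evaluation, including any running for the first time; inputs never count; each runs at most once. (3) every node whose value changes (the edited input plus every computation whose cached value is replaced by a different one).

First demand of the output computes:
  v1 = min2(6, -4) = -4
  v2 = absv(-4) = 4
  v3 = max2(4, 6) = 6
  v5 = max2(-4, 4) = 4
  v7 = sub(4, 6) = -2
  v8 = mul(-2, 4) = -8
  v11 = add(4, -8) = -4

After the edit, cleaning proceeds:
  v1: a read changed (in1 -4->2) — executes, giving 2.
  v2: a read changed (v1 -4->2) — executes, giving 2.
  v3: a read changed (v2 4->2) — executes, giving 6 — identical to its old value.
  v5: a read changed (in1 -4->2; v2 4->2) — executes, giving 2.
  v7: a read changed (v5 4->2) — executes, giving -4.
  v8: a read changed (v7 -2->-4; v5 4->2) — executes, giving -8 — identical to its old value.
  v11: a read changed (v2 4->2) — executes, giving -6.

Demanding v11 again yields -6.
7 computations run: v1, v2, v3, v5, v7, v8, v11.
The nodes whose values change: in1, v1, v2, v5, v7, v11.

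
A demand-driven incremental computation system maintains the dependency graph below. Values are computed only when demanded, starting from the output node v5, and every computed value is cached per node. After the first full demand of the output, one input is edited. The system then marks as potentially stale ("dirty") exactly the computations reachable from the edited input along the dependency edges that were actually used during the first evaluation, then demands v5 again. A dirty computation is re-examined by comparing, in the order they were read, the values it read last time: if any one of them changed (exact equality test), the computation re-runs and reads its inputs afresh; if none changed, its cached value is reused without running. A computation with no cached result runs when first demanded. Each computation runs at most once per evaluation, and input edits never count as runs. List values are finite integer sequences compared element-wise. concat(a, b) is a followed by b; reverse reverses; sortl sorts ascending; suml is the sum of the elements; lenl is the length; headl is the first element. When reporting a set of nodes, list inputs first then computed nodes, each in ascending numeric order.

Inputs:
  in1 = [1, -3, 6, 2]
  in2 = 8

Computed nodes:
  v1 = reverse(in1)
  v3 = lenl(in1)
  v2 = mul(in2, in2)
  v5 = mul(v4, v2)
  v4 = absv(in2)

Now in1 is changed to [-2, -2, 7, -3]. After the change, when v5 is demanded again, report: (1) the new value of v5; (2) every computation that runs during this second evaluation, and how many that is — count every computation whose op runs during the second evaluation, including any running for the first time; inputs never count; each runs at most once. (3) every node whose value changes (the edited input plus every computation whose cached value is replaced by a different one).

First evaluation (everything demanded from the output):
  v2 = mul(8, 8) = 64
  v4 = absv(8) = 8
  v5 = mul(8, 64) = 512

Propagation after the edit:
  in1 feeds no computation that the output demands — nothing is marked dirty and nothing runs.

Key observation: in1 is never demanded by the output, so the edit triggers no recomputation at all.

New value of v5: 512.
Computations that run: none — 0 in total.
Values that change: in1.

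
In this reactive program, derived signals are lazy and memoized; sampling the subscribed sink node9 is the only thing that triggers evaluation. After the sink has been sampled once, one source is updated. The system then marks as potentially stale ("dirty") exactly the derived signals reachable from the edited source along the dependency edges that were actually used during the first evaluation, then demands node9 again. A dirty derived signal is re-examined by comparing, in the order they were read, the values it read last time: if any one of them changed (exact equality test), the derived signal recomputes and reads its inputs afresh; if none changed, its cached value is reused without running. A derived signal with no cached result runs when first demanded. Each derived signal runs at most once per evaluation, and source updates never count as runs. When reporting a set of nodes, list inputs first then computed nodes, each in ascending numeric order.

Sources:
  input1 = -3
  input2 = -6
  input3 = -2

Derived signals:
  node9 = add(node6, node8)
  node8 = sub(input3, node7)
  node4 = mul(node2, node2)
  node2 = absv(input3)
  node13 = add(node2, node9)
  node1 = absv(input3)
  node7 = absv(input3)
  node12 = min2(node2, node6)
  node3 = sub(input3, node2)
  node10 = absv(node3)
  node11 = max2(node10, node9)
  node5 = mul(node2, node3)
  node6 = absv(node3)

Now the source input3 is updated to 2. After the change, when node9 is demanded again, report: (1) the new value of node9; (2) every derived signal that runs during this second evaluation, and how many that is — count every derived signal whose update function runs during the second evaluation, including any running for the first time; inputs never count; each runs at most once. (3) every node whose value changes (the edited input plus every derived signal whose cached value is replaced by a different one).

Demanding node9 again yields 0.
6 derived signals run: node2, node3, node6, node7, node8, node9.
The nodes whose values change: input3, node3, node6, node8.

First demand of the output computes:
  node2 = absv(-2) = 2
  node3 = sub(-2, 2) = -4
  node6 = absv(-4) = 4
  node7 = absv(-2) = 2
  node8 = sub(-2, 2) = -4
  node9 = add(4, -4) = 0

After the edit, cleaning proceeds:
  node2: a read changed (input3 -2->2) — executes, giving 2 — identical to its old value.
  node3: a read changed (input3 -2->2) — executes, giving 0.
  node6: a read changed (node3 -4->0) — executes, giving 0.
  node7: a read changed (input3 -2->2) — executes, giving 2 — identical to its old value.
  node8: a read changed (input3 -2->2) — executes, giving 0.
  node9: a read changed (node6 4->0; node8 -4->0) — executes, giving 0 — identical to its old value.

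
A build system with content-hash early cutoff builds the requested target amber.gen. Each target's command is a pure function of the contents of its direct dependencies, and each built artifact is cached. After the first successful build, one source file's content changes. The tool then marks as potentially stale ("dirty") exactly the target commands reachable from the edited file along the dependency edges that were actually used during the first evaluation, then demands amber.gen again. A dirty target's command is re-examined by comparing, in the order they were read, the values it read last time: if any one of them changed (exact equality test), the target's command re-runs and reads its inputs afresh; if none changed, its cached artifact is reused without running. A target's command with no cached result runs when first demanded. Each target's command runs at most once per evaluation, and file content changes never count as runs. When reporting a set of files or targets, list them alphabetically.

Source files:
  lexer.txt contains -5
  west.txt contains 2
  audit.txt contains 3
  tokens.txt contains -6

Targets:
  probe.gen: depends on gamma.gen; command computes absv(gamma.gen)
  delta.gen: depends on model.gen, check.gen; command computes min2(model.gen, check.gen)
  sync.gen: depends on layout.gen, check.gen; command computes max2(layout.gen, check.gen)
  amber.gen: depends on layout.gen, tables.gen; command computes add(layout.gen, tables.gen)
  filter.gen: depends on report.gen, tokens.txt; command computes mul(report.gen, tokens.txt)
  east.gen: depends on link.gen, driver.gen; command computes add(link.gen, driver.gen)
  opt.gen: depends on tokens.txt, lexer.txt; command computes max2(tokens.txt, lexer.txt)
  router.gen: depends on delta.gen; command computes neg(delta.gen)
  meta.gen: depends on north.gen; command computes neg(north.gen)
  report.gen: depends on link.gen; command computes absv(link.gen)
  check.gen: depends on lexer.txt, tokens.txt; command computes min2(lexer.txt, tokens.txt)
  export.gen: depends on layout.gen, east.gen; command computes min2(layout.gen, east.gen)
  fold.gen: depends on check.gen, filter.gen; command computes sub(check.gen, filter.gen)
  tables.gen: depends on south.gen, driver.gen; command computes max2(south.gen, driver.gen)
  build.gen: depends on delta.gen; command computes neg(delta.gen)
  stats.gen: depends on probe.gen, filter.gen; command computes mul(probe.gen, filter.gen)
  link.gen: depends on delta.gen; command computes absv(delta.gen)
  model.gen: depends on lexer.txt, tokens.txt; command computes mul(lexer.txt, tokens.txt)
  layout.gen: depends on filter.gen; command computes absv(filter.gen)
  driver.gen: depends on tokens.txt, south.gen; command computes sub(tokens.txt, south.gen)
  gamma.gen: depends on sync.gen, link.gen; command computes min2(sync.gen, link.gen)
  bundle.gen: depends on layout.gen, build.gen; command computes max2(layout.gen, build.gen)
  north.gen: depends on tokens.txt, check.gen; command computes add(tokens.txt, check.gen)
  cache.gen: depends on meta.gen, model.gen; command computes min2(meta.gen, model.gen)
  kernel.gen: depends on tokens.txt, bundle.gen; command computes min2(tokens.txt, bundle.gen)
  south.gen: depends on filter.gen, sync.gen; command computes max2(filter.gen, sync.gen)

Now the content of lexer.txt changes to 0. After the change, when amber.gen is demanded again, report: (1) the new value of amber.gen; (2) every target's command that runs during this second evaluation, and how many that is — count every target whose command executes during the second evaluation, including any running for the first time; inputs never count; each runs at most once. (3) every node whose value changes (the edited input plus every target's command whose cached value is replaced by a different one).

New value of amber.gen: 72.
Target commands that run: check.gen, delta.gen, model.gen — 3 in total.
Values that change: lexer.txt, model.gen.
Key observation: the cutoff stops propagation at link.gen — its inputs' values are unchanged, so it reuses its cache.

First evaluation (everything demanded from the output):
  check.gen = min2(-5, -6) = -6
  model.gen = mul(-5, -6) = 30
  delta.gen = min2(30, -6) = -6
  link.gen = absv(-6) = 6
  report.gen = absv(6) = 6
  filter.gen = mul(6, -6) = -36
  layout.gen = absv(-36) = 36
  sync.gen = max2(36, -6) = 36
  south.gen = max2(-36, 36) = 36
  driver.gen = sub(-6, 36) = -42
  tables.gen = max2(36, -42) = 36
  amber.gen = add(36, 36) = 72

Propagation after the edit:
  check.gen: runs — lexer.txt -5->0; result -6 (same value as before).
  model.gen: runs — lexer.txt -5->0; result 0.
  delta.gen: runs — model.gen 30->0; result -6 (same value as before).
  link.gen: checked — values it read are unchanged (delta.gen unchanged); reused cached 6 without running.
  report.gen: checked — values it read are unchanged (link.gen unchanged); reused cached 6 without running.
  filter.gen: checked — values it read are unchanged (report.gen unchanged, tokens.txt unchanged); reused cached -36 without running.
  layout.gen: checked — values it read are unchanged (filter.gen unchanged); reused cached 36 without running.
  sync.gen: checked — values it read are unchanged (layout.gen unchanged, check.gen unchanged); reused cached 36 without running.
  south.gen: checked — values it read are unchanged (filter.gen unchanged, sync.gen unchanged); reused cached 36 without running.
  driver.gen: checked — values it read are unchanged (tokens.txt unchanged, south.gen unchanged); reused cached -42 without running.
  tables.gen: checked — values it read are unchanged (south.gen unchanged, driver.gen unchanged); reused cached 36 without running.
  amber.gen: checked — values it read are unchanged (layout.gen unchanged, tables.gen unchanged); reused cached 72 without running.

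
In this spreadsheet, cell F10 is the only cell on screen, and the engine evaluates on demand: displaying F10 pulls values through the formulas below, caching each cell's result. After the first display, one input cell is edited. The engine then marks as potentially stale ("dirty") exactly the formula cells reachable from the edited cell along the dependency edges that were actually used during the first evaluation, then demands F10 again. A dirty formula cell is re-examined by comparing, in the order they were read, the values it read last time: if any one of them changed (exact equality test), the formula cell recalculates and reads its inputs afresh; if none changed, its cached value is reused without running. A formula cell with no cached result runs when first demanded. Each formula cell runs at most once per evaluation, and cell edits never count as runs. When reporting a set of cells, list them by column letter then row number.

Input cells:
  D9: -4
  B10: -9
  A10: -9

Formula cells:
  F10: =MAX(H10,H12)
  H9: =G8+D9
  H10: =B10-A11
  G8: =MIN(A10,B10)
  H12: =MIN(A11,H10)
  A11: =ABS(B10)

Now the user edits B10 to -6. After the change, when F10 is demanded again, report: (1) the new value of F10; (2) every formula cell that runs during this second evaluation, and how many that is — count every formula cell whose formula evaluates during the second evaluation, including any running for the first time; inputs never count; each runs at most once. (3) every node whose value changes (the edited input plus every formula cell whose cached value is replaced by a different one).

F10 now evaluates to -12.
Run set: A11, F10, H10, H12 (4 run).
Changed values: A11, B10, F10, H10, H12.

Initial pass — values computed on the first demand:
  A11 = ABS(-9) = 9
  H10 = -9 - 9 = -18
  H12 = MIN(9, -18) = -18
  F10 = MAX(-18, -18) = -18

Second demand — change propagation:
  A11: re-runs because B10 -9->-6; new result 6.
  H10: re-runs because B10 -9->-6; A11 9->6; new result -12.
  H12: re-runs because A11 9->6; H10 -18->-12; new result -12.
  F10: re-runs because H10 -18->-12; H12 -18->-12; new result -12.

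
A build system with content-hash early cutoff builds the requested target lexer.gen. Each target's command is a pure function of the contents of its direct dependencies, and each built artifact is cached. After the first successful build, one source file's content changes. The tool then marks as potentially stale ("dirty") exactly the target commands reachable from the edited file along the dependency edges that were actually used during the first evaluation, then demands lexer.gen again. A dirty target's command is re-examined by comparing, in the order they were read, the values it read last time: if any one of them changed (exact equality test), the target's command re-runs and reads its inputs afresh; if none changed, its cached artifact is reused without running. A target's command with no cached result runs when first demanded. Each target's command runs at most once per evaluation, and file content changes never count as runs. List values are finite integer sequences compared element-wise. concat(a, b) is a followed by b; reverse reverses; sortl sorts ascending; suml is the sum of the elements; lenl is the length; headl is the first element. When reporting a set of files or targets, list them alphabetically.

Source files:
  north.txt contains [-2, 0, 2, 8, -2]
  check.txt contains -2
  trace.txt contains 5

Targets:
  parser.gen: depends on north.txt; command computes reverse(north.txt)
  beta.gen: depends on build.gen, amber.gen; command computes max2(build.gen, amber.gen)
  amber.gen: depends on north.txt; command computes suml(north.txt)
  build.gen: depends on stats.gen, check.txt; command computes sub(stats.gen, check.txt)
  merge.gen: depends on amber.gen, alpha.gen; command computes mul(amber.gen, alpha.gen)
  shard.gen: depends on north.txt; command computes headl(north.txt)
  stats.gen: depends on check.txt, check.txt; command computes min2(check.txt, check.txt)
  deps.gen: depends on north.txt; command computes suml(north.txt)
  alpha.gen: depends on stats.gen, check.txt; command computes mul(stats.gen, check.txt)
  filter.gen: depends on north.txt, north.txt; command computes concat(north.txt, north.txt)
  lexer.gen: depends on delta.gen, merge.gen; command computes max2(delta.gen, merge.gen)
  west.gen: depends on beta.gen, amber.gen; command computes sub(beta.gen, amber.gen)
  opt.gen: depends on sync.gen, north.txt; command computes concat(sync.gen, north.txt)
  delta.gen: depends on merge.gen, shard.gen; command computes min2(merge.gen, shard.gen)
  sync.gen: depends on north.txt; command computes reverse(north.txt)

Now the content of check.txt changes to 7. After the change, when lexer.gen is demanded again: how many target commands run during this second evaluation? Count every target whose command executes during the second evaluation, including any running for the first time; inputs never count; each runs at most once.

First evaluation (everything demanded from the output):
  amber.gen = suml([-2, 0, 2, 8, -2]) = 6
  shard.gen = headl([-2, 0, 2, 8, -2]) = -2
  stats.gen = min2(-2, -2) = -2
  alpha.gen = mul(-2, -2) = 4
  merge.gen = mul(6, 4) = 24
  delta.gen = min2(24, -2) = -2
  lexer.gen = max2(-2, 24) = 24

Propagation after the edit:
  stats.gen: runs — check.txt -2->7; check.txt -2->7; result 7.
  alpha.gen: runs — stats.gen -2->7; check.txt -2->7; result 49.
  merge.gen: runs — alpha.gen 4->49; result 294.
  delta.gen: runs — merge.gen 24->294; result -2 (same value as before).
  lexer.gen: runs — merge.gen 24->294; result 294.

Target commands that run: alpha.gen, delta.gen, lexer.gen, merge.gen, stats.gen — 5 in total.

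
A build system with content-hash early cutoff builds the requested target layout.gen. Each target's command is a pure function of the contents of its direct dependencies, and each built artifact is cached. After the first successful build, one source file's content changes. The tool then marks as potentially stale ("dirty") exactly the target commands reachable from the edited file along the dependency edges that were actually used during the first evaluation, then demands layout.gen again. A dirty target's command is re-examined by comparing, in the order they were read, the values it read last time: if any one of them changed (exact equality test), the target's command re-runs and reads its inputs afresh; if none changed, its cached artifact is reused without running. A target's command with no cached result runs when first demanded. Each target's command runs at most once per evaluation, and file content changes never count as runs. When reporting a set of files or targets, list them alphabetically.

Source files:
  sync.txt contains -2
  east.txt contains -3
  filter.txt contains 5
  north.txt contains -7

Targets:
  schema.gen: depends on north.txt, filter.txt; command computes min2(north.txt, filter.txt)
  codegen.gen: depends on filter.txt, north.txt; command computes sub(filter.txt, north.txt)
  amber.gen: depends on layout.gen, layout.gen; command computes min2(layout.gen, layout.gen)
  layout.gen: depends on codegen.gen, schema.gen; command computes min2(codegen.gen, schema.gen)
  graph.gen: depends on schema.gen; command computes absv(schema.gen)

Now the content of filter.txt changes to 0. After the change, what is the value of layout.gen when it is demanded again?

New value of layout.gen: -7.

First evaluation (everything demanded from the output):
  codegen.gen = sub(5, -7) = 12
  schema.gen = min2(-7, 5) = -7
  layout.gen = min2(12, -7) = -7

Propagation after the edit:
  codegen.gen: runs — filter.txt 5->0; result 7.
  schema.gen: runs — filter.txt 5->0; result -7 (same value as before).
  layout.gen: runs — codegen.gen 12->7; result -7 (same value as before).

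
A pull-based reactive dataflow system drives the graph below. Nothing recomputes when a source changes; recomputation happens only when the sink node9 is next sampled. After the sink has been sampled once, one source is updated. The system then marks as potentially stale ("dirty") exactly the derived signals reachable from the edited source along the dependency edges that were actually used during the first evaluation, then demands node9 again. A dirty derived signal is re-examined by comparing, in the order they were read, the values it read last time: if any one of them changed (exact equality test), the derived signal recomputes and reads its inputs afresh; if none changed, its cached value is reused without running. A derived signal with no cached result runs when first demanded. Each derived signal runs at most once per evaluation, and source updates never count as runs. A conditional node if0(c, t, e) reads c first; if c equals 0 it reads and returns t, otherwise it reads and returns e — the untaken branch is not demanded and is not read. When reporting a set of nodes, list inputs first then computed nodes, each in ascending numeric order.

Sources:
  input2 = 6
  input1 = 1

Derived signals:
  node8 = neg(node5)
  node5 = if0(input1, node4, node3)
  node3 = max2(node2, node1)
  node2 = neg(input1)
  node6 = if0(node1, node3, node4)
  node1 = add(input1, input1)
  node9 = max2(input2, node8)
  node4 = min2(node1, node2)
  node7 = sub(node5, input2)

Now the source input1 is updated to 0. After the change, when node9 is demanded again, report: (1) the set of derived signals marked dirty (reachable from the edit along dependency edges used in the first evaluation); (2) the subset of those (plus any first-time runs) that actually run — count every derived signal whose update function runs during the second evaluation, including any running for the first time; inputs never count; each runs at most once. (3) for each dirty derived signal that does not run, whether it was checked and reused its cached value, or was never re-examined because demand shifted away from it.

First evaluation (everything demanded from the output):
  node1 = add(1, 1) = 2
  node2 = neg(1) = -1
  node3 = max2(-1, 2) = 2
  node5 = if0(input1=1 -> else branch node3) = 2
  node8 = neg(2) = -2
  node9 = max2(6, -2) = 6

Propagation after the edit:
  node1: runs — input1 1->0; input1 1->0; result 0.
  node2: runs — input1 1->0; result 0.
  node3: marked dirty but never re-examined — demand shifted away from it.
  node4: demanded for the first time — runs, produces 0.
  node5: runs — input1 1->0; result 0.
  node8: runs — node5 2->0; result 0.
  node9: runs — node8 -2->0; result 6 (same value as before).

Key observation: a condition flipped, so demand moved to the other branch — node3 is never re-examined.

Marked dirty: node1, node2, node3, node5, node8, node9.
Derived signals that run: node1, node2, node4, node5, node8, node9 — 6 in total.
Never re-examined (demand shifted away): node3.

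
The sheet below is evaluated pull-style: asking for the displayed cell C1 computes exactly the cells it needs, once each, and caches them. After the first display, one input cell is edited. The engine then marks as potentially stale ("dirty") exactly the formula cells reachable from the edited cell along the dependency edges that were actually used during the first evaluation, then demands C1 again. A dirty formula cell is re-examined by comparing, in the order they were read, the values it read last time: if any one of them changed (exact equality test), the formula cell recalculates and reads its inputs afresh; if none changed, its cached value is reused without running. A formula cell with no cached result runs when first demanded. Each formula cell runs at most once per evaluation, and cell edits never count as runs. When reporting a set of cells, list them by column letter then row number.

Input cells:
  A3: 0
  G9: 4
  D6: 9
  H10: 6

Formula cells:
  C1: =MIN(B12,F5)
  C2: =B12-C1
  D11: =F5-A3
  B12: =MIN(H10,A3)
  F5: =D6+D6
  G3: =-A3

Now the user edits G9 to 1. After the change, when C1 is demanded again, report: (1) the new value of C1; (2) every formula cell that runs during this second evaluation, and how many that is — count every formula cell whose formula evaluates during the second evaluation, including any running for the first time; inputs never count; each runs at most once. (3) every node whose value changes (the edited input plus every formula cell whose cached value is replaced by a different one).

First demand of the output computes:
  B12 = MIN(6, 0) = 0
  F5 = 9 + 9 = 18
  C1 = MIN(0, 18) = 0

After the edit, cleaning proceeds:
  no node depends on G9 at all; the second demand re-runs nothing.

Note the shortcut — nothing in the graph depends on G9 at all, so no recomputation happens.

Demanding C1 again yields 0.
0 formula cells run: none.
The nodes whose values change: G9.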